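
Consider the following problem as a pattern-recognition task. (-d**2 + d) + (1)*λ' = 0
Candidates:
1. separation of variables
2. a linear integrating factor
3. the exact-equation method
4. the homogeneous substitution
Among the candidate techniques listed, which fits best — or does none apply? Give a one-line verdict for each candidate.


Diagnosis: no special technique — solved for the derivative, no λ appears — this is antidifferentiation in d wearing ODE clothing.
- separation of variables: separation is only trivially available — with the unknown absent from the slope this is a direct integration, not a separation problem.
- a linear integrating factor — with the unknown absent the integrating factor is a formality; direct integration is the working structure.
- the exact-equation method: with the unknown absent from both coefficients, the cross-partial test holds emptily — nothing for the exact method to work on.
- the homogeneous substitution — the ratio of the variables does not determine the slope.


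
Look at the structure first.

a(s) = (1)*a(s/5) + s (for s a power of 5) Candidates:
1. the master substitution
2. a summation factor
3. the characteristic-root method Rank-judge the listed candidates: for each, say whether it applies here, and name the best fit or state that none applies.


Verdict: the master substitution — treat m = log base 5 of s as the new clock: one recursion step advances m by one while s scales by 5.
- the master substitution: yes, a natural case for it.
- a summation factor — a divided-index call is outside the fixed-shift first-order family a summation factor normalizes.
- the characteristic-root method — the recursion divides its index rather than shifting it — outside the constant-shift family the root method covers.


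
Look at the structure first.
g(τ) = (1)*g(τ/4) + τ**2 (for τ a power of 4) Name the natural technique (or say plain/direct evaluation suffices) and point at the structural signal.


Technique: the master substitution — the index is divided (τ/4), not shifted — substitute τ = 4^m to straighten it into a shift recurrence.


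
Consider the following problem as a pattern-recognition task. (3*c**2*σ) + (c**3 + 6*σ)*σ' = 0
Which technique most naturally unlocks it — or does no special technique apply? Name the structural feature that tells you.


Best approach: the exact-equation method — 3*c**2*σ and c**3 + 6*σ pass the exactness check on the nose, so no integrating factor in c or σ is needed at all.


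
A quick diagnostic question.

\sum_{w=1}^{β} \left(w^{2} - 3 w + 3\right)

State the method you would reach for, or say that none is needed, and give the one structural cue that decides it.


Diagnosis: no special technique — this is bookkeeping, not technique: standard formulas for sums of constant-multiple powers of w apply termwise.


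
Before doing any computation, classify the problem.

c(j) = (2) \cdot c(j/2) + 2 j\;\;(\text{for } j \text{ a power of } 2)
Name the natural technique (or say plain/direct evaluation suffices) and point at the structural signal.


Verdict: the master substitution — the argument contracts 2-fold per step: reindex j exponentially and solve the linear recurrence in the new index.


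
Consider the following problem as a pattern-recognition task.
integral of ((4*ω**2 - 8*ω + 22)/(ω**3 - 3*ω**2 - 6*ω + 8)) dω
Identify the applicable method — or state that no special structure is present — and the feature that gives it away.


Verdict: partial fractions — rational integrand, reducible denominator ω**3 - 3*ω**2 - 6*ω + 8: decompose first, integrate second.


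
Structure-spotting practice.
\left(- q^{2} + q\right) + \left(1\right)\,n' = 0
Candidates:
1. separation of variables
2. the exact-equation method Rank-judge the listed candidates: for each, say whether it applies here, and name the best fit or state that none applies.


Best approach: no special technique — the slope is a function of q alone, so integrate both sides directly.
- separation of variables: any separation here is vacuous (nothing depends on the unknown); direct integration is the honest label.
- the exact-equation method — with the unknown absent from both coefficients, the cross-partial test holds emptily — nothing for the exact method to work on.


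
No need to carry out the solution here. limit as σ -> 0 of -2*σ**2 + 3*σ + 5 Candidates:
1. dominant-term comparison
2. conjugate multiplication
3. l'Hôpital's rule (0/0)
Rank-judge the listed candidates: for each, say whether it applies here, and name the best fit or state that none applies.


Method: no special technique — the function is continuous at 0; evaluation is itself the limit, no machinery required.
- dominant-term comparison — no ranking of term growth rates resolves the limit here.
- conjugate multiplication: multiplying by a conjugate would not remove any indeterminacy here.
- l'Hôpital's rule (0/0) — evaluation at the point is determinate, so the rule has nothing to repair.


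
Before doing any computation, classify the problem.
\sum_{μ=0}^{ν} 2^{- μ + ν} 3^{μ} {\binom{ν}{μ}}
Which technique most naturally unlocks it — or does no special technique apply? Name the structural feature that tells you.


Best approach: the binomial theorem — terms weighting {\binom{ν}{μ}} against matched powers of 3 and 2 reassemble into (3 + 2)^ν by the binomial theorem.


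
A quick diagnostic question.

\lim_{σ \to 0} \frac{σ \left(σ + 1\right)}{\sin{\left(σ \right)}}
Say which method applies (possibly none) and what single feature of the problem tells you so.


Verdict: l'Hôpital's rule (0/0) — plug in 0: top and bottom both hit zero, so differentiate each and retry. The standard small-argument limits would also carry it; the rule is the systematic route.


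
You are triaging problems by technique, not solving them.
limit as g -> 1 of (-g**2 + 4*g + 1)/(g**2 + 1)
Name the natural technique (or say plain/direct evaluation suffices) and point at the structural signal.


Best approach: no special technique — the function is continuous at 1; evaluation is itself the limit, no machinery required.


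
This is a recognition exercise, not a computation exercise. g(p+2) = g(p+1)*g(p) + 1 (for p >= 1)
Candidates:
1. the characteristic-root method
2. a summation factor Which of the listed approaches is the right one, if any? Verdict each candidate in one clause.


Technique: no special technique — the unknown sequence enters the update nonlinearly, so no linear method fits the recurrence as written — direct iteration remains.
- the characteristic-root method: the recursion is nonlinear in the sequence values, so no linear-modes ansatz applies.
- a summation factor — the recursion is nonlinear — outside the first-order linear family a summation factor addresses.


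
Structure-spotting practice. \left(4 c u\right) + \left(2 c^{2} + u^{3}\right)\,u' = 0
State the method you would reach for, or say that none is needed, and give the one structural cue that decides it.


Method: the exact-equation method — this form is already the differential of something: the matching mixed partials of 4 c u and 2 c^{2} + u^{3} prove it.


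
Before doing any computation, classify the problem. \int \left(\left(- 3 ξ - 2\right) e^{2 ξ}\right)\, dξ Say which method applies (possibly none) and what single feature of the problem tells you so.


Verdict: integration by parts — a polynomial factor - 3 ξ - 2 multiplies e^{2 ξ}; differentiating - 3 ξ - 2 lowers its degree while e^{2 ξ} integrates cleanly, so parts wins.


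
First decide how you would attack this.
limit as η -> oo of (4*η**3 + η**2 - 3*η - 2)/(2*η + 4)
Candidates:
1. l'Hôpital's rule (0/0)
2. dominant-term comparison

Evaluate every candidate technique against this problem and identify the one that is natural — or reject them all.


Method: dominant-term comparison — growth-rate triage: the leading powers of η decide the limit, everything else is noise.
- l'Hôpital's rule (0/0): as a single quotient the expression runs to ∞/∞ at the limit point — an at-infinity form of the rule would apply, though the leading-growth comparison is the direct reading.
- dominant-term comparison: yes — fits the structure here.


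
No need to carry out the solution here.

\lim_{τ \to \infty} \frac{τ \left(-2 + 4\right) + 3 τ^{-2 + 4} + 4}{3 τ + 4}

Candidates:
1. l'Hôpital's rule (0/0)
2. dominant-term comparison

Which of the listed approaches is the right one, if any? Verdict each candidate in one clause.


Verdict: dominant-term comparison — divide by the highest power of τ present: lower-order terms vanish and the dominant ratio remains.
- l'Hôpital's rule (0/0): no 0/0 form appears: written as one quotient, top and bottom both grow without bound, and the ratio is decided by their leading terms.
- dominant-term comparison: yes — fits the structure here.


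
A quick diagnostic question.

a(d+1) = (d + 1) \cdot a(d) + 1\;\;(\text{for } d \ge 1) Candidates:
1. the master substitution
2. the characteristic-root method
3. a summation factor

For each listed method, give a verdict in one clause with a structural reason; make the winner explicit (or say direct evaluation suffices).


Method: a summation factor — normalize by the running product of d + 1: the left side becomes a difference, and differences sum.
- the master substitution — the recursion shifts the index rather than dividing it.
- the characteristic-root method: the coefficients change with the index, which the root method cannot absorb.
- a summation factor — yes — fits the structure here.


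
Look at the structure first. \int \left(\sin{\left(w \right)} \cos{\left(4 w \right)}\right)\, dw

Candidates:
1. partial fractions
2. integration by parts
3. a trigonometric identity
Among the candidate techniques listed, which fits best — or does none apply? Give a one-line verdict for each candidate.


Technique: a trigonometric identity — two different frequencies multiply in \sin{\left(w \right)} \cos{\left(4 w \right)}; the product-to-sum formula separates them.
- partial fractions: there is no rational-function structure to decompose.
- integration by parts — not the fit here: there is no polynomial factor to ladder down — parts can still close the trigonometric product by recursion, though the identity rewrite is the direct route.
- a trigonometric identity: applicable, and directly so.


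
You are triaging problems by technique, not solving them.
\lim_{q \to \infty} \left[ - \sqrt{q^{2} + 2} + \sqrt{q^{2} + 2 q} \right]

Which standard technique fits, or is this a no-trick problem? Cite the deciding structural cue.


Technique: conjugate multiplication — the difference \sqrt{q^{2} + 2 q} - \sqrt{q^{2} + 2} is an ∞ − ∞ stalemate; its conjugate partner breaks the tie.


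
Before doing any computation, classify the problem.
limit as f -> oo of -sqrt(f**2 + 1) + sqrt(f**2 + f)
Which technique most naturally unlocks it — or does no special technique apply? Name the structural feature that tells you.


Verdict: conjugate multiplication — this difference gives up after one conjugate multiplication — the radical structure cancels against its conjugate.


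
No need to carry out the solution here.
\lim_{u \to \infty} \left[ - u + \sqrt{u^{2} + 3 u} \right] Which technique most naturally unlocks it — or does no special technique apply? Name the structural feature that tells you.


Best approach: conjugate multiplication — two divergent pieces with a minus sign between them and a radical in the mix: rationalize \sqrt{u^{2} + 3 u} - u before any limit law applies.


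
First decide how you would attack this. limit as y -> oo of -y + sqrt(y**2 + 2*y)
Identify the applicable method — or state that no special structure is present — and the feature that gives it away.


Verdict: conjugate multiplication — the ∞ − ∞ radical form is the exact trigger for the conjugate maneuver.


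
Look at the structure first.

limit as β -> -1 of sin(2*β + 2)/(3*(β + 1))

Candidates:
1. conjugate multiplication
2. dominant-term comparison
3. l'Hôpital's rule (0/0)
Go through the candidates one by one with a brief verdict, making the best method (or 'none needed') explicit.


Technique: l'Hôpital's rule (0/0) — numerator and denominator both vanish at -1 — a genuine 0/0 form, which is exactly when l'Hôpital applies. A first-order expansion at the point is an equally standard path; the rule packages it.
- conjugate multiplication: the conjugate move applies to radical differences, which this is not.
- dominant-term comparison: this limit is not decided by comparing leading-term growth at infinity.
- l'Hôpital's rule (0/0) — yes — fits the structure here.


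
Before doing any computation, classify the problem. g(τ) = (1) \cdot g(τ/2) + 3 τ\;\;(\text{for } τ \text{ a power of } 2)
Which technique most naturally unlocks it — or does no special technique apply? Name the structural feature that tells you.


Method: the master substitution — the argument shrinks by the factor 2, so measure the index on a logarithmic scale and the recursion becomes a shift.


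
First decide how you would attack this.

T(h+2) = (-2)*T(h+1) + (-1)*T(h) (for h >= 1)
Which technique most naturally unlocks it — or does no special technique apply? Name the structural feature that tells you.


Method: the characteristic-root method — every coefficient is a fixed number and the forcing is zero — substitute r^h and read off the root equation.


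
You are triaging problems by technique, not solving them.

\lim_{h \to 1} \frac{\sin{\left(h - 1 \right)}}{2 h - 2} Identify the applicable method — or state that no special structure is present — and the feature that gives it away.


Diagnosis: l'Hôpital's rule (0/0) — substituting 1 gives 0 over 0; differentiate top and bottom once and re-evaluate. Known elementary limits would finish this too — the rule just bypasses the case analysis.


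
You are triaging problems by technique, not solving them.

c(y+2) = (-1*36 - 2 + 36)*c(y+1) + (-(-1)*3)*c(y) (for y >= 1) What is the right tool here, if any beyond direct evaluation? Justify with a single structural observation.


Method: the characteristic-root method — no index-dependence in the weights and nothing inhomogeneous: classic characteristic-equation setup.


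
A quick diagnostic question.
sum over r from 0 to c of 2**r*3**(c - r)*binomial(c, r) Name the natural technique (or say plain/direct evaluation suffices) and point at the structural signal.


Diagnosis: the binomial theorem — binomial(c, r) weighting matched powers of 2 and 3 is the expanded form of (2 + 3)^c — fold it back up.


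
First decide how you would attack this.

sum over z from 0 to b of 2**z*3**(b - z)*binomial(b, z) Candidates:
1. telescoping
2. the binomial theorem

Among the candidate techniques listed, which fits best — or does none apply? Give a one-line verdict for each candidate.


Verdict: the binomial theorem — binomial coefficients against complementary powers of 2 and 3: recognize the binomial expansion and resum.
- telescoping — writing out consecutive terms as given produces no pairwise cancellation.
- the binomial theorem: applies; the problem has the shape this method handles.


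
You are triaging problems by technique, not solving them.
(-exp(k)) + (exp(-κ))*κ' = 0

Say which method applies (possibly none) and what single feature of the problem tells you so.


Verdict: separation of variables — separating collects all κ-dependence with the derivative and leaves all k-dependence opposite: variables separate. The cross-partial test also passes here (vacuously, each side single-variable); the potential-function route would work, separation is simply more immediate.


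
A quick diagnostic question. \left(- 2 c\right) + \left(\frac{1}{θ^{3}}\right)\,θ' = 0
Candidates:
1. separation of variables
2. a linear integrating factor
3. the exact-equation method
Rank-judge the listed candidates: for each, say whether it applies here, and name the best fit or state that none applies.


Technique: separation of variables — all dependence on the two variables factors apart, the defining separable shape.
- separation of variables: yes — fits the structure here.
- a linear integrating factor: a nonlinear term in the unknown puts this outside the integrating-factor template.
- the exact-equation method: with no real cross-dependence between the variables, the exact-equation machinery is a detour rather than the natural reading.


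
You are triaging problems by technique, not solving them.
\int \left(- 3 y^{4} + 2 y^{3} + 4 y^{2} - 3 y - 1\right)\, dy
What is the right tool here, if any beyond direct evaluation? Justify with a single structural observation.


Verdict: no special technique — scan for structure and find none: constant multiples of powers of y, integrate directly.


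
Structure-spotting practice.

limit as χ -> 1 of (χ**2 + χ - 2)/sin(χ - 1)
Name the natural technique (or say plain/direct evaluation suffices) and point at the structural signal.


Diagnosis: l'Hôpital's rule (0/0) — plug in 1: top and bottom both hit zero, so differentiate each and retry. Expanding numerator and denominator to first order gives the same value — the rule automates exactly that.


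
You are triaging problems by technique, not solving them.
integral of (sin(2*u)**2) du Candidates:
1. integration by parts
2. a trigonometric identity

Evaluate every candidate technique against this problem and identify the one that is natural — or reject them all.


Verdict: a trigonometric identity — sin(2*u)**2 calls for power reduction: rewrite via double angles before any antiderivative is attempted.
- integration by parts: not the natural route: no polynomial-kernel product appears — a recursive parts reduction of the trigonometric product exists, but the identity rewrite is direct.
- a trigonometric identity: yes, a natural case for it.


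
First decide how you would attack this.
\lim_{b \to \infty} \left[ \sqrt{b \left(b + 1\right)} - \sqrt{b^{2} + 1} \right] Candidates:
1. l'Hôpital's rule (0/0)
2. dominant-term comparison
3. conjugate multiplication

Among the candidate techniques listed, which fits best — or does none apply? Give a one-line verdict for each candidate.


Method: conjugate multiplication — turning the difference into a conjugate-rationalized ratio makes the limit readable.
- l'Hôpital's rule (0/0) — substitution produces ∞ − ∞ rather than a vanishing quotient; the rule needs a 0/0 ratio to act on.
- dominant-term comparison: this is not a rational comparison of growth rates at infinity.
- conjugate multiplication: applicable, and directly so.


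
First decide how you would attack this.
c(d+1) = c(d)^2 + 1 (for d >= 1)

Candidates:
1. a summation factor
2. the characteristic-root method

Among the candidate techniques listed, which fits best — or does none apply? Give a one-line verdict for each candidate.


Best approach: no special technique — no ansatz, no master substitution, no summation factor survives the nonlinearity here.
- a summation factor — the recursion is nonlinear — outside the first-order linear family a summation factor addresses.
- the characteristic-root method — nonlinearity rules out exponential-mode superposition from the start.


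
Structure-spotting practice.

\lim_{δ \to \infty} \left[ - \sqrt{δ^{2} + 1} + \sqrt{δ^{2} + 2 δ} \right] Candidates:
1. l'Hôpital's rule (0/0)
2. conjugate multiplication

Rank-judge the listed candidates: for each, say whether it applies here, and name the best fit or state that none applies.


Method: conjugate multiplication — this difference gives up after one conjugate multiplication — the radical structure cancels against its conjugate.
- l'Hôpital's rule (0/0): substitution produces ∞ − ∞ rather than a vanishing quotient; the rule needs a 0/0 ratio to act on.
- conjugate multiplication: yes, a natural case for it.


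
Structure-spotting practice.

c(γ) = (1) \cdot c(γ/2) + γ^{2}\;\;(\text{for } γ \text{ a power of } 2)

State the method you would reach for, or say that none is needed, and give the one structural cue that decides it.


Method: the master substitution — the argument shrinks by the factor 2, so measure the index on a logarithmic scale and the recursion becomes a shift.


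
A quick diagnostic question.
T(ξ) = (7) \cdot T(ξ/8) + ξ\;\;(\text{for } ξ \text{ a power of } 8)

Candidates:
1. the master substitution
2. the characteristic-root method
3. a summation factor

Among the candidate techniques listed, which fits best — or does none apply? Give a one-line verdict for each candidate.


Technique: the master substitution — the argument contracts 8-fold per step: reindex ξ exponentially and solve the linear recurrence in the new index.
- the master substitution: yes, a natural case for it.
- the characteristic-root method: the recursion divides its index rather than shifting it — outside the constant-shift family the root method covers.
- a summation factor — a divided-index call is outside the fixed-shift first-order family a summation factor normalizes.


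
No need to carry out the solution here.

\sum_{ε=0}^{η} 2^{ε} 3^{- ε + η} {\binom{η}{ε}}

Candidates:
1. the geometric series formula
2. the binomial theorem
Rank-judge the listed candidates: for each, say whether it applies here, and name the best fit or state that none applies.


Verdict: the binomial theorem — binomial coefficients against complementary powers of 2 and 3: recognize the binomial expansion and resum.
- the geometric series formula — no single multiplier carries one term to the next throughout the sum.
- the binomial theorem — applies; the problem has the shape this method handles.


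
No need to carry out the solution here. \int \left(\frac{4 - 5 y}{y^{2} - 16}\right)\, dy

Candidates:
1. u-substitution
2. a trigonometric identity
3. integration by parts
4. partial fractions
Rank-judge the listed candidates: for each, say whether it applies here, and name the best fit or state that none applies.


Verdict: partial fractions — once y^{2} - 16 is factored, each root contributes a simple-fraction term; integrate them one at a time.
- u-substitution: no subexpression of the integrand serves as a whole-integral substitution inner — individual terms may offer their own, but none carries its derivative as a factor of the full integrand; a working change of variable would have to be constructed from outside the expression.
- a trigonometric identity: no sine or cosine appears, so there is nothing for a trigonometric identity to act on.
- integration by parts: the integrand does not split as a nonconstant polynomial times an exp, sine, cosine of a linear argument, or logarithm — no polynomial-kernel parts product to differentiate one side of.
- partial fractions: applicable, and directly so.


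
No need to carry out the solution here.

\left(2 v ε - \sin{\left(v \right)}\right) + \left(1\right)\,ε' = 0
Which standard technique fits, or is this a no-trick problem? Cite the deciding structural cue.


Method: a linear integrating factor — ε appears only to the first power with coefficient 2 v — the classic integrating-factor setup.


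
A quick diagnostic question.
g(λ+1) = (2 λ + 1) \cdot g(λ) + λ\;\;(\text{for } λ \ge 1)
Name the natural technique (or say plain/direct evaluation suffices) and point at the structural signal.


Technique: a summation factor — rescale the sequence by the product of the weights 2 λ + 1 so far — the recurrence collapses to a plain running sum.


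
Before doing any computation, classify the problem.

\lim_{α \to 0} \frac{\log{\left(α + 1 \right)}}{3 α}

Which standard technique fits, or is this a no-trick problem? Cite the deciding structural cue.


Technique: l'Hôpital's rule (0/0) — the 0/0 form at 0 is the signature situation for l'Hôpital's rule. Expanding numerator and denominator to first order gives the same value — the rule automates exactly that.


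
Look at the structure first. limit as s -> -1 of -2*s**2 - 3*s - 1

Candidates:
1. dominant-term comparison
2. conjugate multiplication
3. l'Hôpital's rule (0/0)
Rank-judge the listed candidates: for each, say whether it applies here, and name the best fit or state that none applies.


Diagnosis: no special technique — the expression is continuous at the evaluation point — substitute directly; no indeterminate form appears.
- dominant-term comparison: this limit is not decided by comparing polynomial growth at infinity.
- conjugate multiplication: there is no infinity-minus-infinity radical difference to rationalize.
- l'Hôpital's rule (0/0) — evaluation at the point is determinate, so the rule has nothing to repair.


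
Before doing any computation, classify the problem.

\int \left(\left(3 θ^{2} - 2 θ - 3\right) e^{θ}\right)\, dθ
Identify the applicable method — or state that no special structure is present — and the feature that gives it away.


Best approach: integration by parts — 3 θ^{2} - 2 θ - 3 dies after finitely many derivatives while e^{θ} cycles under integration — the tabular/parts setup.


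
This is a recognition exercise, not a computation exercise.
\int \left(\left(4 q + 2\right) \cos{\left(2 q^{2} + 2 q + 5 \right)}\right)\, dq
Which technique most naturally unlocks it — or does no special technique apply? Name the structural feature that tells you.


Verdict: u-substitution — a chain-rule shadow: 4 q + 2 alongside a function of 2 q^{2} + 2 q + 5 means u = 2 q^{2} + 2 q + 5 unwinds the composition in one step.


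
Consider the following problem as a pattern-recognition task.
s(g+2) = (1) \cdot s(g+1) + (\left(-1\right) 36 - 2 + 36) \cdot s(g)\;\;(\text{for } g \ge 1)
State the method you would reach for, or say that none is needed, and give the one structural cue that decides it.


Diagnosis: the characteristic-root method — fixed numeric weights on consecutive terms and no forcing term added: the root method in its home territory.


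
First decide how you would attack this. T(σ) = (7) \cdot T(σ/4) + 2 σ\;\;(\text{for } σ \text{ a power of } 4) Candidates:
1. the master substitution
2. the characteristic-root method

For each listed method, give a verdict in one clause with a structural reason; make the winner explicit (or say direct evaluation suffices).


Method: the master substitution — treat m = log base 4 of σ as the new clock: one recursion step advances m by one while σ scales by 4.
- the master substitution: yes — fits the structure here.
- the characteristic-root method: the recursion divides its index rather than shifting it — outside the constant-shift family the root method covers.


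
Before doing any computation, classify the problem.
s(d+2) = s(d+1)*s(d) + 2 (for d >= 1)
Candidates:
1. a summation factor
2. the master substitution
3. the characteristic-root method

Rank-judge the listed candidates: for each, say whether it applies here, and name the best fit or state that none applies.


Diagnosis: no special technique — the unknown sequence enters the update nonlinearly, so no linear method fits the recurrence as written — direct iteration remains.
- a summation factor — no summation factor applies — the rule is not linear in the sequence values.
- the master substitution — with no divided-index recursive call, reindexing by powers of a base buys nothing.
- the characteristic-root method: nonlinearity rules out exponential-mode superposition from the start.


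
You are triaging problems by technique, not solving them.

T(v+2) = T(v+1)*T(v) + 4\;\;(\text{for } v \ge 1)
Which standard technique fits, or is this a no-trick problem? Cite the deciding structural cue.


Method: no special technique — the unknown sequence enters the update nonlinearly, so no linear method fits the recurrence as written — direct iteration remains.


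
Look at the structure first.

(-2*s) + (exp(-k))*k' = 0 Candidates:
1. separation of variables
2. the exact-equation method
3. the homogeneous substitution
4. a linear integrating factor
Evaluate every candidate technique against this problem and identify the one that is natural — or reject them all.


Technique: separation of variables — solved for the derivative, the right side splits multiplicatively into a function of each variable alone — divide and integrate each side.
- separation of variables: applies; the problem has the shape this method handles.
- the exact-equation method: with no real cross-dependence between the variables, the exact-equation machinery is a detour rather than the natural reading.
- the homogeneous substitution — the slope does not depend on the ratio of the variables alone.
- a linear integrating factor: the unknown enters nonlinearly (through a power, a denominator, or a transcendental function), which the linear integrating-factor recipe cannot absorb as-is — any repair would come from a preliminary substitution, not the factor.


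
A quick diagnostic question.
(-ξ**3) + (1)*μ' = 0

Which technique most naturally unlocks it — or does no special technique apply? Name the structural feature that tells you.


Diagnosis: no special technique — with μ absent the equation is not coupled at all: direct integration in ξ.


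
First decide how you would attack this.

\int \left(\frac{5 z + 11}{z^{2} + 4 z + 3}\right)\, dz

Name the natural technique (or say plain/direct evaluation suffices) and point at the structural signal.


Verdict: partial fractions — the integrand is a proper rational function and its denominator z^{2} + 4 z + 3 factors into distinct pieces, so it splits into simple fractions.


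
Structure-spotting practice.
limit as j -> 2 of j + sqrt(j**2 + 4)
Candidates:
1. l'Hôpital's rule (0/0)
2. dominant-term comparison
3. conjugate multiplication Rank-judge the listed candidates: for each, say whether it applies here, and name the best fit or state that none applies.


Diagnosis: no special technique — no vanishing denominator and no indeterminate clash at the point — evaluation is immediate.
- l'Hôpital's rule (0/0): substituting the point produces a determinate value, not a 0 over 0 clash.
- dominant-term comparison: no ranking of term growth rates resolves the limit here.
- conjugate multiplication — there are no radicals in tension whose conjugate would simplify matters.


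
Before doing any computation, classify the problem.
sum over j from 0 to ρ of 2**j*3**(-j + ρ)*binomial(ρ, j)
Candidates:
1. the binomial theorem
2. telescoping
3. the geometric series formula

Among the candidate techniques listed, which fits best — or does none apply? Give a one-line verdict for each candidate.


Verdict: the binomial theorem — binomial coefficients against complementary powers of 2 and 3: recognize the binomial expansion and resum.
- the binomial theorem: a fit — the right tool for this form.
- telescoping: computed from the summand as displayed, the partial sums build up without the pairwise collapse telescoping exploits.
- the geometric series formula — no single multiplier carries one term to the next throughout the sum.


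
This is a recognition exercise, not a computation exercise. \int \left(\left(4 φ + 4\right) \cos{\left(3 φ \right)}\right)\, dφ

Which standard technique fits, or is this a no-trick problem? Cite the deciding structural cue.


Diagnosis: integration by parts — the integrand splits as 4 φ + 4 times \cos{\left(3 φ \right)} — repeatedly differentiating the polynomial part kills it, which is the parts ladder.


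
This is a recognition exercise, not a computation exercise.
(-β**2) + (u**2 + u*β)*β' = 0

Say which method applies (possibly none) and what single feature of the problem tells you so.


Verdict: the homogeneous substitution — the slope's numerator and denominator share total degree; set v = β/u and the equation drops to separable form. Suitably rearranged — at times with the variables' roles exchanged — this doubles as a Bernoulli equation; the homogeneous reading needs no such setup.


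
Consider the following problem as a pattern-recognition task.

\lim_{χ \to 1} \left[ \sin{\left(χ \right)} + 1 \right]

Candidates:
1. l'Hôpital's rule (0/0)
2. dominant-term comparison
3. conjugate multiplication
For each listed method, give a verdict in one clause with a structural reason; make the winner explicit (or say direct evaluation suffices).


Verdict: no special technique — the function is continuous at 1; evaluation is itself the limit, no machinery required.
- l'Hôpital's rule (0/0) — substituting the point produces a determinate value, not a 0 over 0 clash.
- dominant-term comparison: this limit is not decided by comparing polynomial growth at infinity.
- conjugate multiplication: there are no radicals in tension whose conjugate would simplify matters.


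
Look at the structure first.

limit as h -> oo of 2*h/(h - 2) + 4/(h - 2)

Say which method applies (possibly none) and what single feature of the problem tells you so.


Method: dominant-term comparison — at large h only the top-degree terms survive; compare the leading terms and the limit falls out. As a single quotient, the ∞/∞ shape would yield to repeated differentiation as well — the growth comparison gets there in one look.


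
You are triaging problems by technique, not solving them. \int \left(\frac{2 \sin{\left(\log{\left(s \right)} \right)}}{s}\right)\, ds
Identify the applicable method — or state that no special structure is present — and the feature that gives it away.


Technique: u-substitution — collected, the integrand has one factor that is, up to a constant, the derivative of an inner expression the rest depends on — substitute for that inner expression.


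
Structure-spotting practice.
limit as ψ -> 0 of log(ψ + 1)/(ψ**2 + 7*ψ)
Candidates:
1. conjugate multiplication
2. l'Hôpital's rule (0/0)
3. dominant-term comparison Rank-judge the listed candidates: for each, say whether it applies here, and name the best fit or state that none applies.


Method: l'Hôpital's rule (0/0) — plug in 0: top and bottom both hit zero, so differentiate each and retry. A local series expansion at the point resolves it as well; the rule is the packaged version of that step.
- conjugate multiplication: there is no infinity-minus-infinity radical difference to rationalize.
- l'Hôpital's rule (0/0): a fit — the right tool for this form.
- dominant-term comparison: no dominant power emerges to decide the limit by degree comparison.


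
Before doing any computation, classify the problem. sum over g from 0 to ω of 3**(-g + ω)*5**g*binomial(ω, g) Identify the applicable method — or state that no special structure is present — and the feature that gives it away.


Best approach: the binomial theorem — the summand is term g of a binomial expansion in 5 and 3; the whole sum is a single power.


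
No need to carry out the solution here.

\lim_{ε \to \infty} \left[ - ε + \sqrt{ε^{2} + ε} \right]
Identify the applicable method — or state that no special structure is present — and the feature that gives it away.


Diagnosis: conjugate multiplication — infinity minus infinity with a radical in play — multiply by the conjugate so the divergences of \sqrt{ε^{2} + ε} and ε annihilate.


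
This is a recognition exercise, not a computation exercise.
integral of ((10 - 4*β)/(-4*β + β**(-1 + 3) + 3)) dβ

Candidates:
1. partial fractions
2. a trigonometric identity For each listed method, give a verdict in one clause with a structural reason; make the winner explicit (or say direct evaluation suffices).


Verdict: partial fractions — break (-4*β + β**(-1 + 3) + 3) into its roots and the integral splits into logarithm-sized bites.
- partial fractions: applies; the problem has the shape this method handles.
- a trigonometric identity: no sine or cosine appears, so there is nothing for a trigonometric identity to act on.


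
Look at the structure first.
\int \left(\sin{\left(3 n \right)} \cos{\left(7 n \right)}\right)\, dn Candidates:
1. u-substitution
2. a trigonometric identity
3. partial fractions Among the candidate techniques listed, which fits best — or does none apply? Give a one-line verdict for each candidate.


Diagnosis: a trigonometric identity — the identity turns \sin{\left(3 n \right)} \cos{\left(7 n \right)} into two lone cosines/sines, each trivially integrable.
- u-substitution — no subexpression of the integrand pairs with its own derivative as a factor — individual terms may offer their own substitutions, but any change of variable covering the whole integral would have to be constructed from outside the expression.
- a trigonometric identity — a fit — the right tool for this form.
- partial fractions: there is no rational-function structure to decompose.


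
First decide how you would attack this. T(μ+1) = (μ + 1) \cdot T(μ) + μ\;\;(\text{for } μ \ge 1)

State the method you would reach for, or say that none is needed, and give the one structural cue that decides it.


Best approach: a summation factor — first-order, linear, moving coefficient μ + 1: the discrete analogue of an integrating factor handles it.


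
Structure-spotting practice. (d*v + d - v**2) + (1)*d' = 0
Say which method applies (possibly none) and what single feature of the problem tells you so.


Best approach: a linear integrating factor — linear in the unknown with genuine forcing: multiply through by the exponential of the integrated coefficient and the left side closes into one derivative.


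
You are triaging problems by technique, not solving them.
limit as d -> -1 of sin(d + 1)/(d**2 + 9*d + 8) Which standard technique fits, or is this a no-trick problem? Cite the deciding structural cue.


Best approach: l'Hôpital's rule (0/0) — numerator and denominator both vanish at -1 — a genuine 0/0 form, which is exactly when l'Hôpital applies. One could equally expand both pieces locally and compare leading terms; the rule does that in one stroke.


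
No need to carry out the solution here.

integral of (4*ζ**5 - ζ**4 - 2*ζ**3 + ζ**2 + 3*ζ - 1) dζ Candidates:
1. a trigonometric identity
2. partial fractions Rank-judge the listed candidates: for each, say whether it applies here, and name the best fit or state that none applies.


Verdict: no special technique — every term is a constant multiple of a power of ζ; term-wise power-rule integration needs no preliminary transformation.
- a trigonometric identity: with no trigonometric functions present, identity rewriting has no target.
- partial fractions — there is no rational-function structure to decompose.


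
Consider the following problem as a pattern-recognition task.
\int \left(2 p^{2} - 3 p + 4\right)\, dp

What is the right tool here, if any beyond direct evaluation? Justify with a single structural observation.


Technique: no special technique — nothing composite, nothing rational, nothing trigonometric — each constant-multiple power of p integrates by the power rule alone.


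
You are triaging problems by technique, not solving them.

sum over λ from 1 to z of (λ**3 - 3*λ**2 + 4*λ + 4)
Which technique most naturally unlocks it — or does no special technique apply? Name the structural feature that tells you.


Technique: no special technique — no ratio, no shift structure, no binomial pattern: sum the constant-multiple powers of λ with known formulas.


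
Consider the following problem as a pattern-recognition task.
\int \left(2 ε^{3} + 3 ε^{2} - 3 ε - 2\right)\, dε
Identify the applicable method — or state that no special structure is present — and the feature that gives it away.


Best approach: no special technique — a term-by-term power-rule job in ε; no substitution or rearrangement earns its keep here.
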